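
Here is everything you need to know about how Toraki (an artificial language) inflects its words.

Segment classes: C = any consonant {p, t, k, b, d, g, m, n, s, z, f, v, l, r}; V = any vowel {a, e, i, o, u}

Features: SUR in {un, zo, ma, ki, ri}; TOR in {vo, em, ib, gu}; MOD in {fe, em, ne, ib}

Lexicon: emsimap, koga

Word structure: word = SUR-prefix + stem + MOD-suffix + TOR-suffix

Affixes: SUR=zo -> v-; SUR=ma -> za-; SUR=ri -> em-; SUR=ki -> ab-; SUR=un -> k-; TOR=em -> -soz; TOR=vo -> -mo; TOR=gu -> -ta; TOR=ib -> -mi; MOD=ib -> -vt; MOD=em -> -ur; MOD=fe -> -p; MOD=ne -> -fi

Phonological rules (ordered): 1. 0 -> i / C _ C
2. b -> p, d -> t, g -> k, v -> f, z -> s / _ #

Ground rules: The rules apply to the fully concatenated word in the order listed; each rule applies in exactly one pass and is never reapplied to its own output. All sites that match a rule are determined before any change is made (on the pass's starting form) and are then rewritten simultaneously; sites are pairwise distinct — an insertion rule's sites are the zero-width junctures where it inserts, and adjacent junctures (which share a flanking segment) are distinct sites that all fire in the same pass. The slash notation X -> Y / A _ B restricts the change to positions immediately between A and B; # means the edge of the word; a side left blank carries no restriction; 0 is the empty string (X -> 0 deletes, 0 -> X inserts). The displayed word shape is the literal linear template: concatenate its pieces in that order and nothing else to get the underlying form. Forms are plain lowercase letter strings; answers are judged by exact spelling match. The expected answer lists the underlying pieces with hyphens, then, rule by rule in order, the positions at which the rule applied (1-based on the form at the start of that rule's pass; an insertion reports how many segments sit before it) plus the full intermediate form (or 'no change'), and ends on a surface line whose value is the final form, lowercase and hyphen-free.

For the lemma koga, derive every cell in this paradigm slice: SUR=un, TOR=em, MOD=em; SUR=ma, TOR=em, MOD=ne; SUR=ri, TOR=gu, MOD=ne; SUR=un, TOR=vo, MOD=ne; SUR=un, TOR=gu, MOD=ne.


cell SUR=un, TOR=em, MOD=em:
underlying: k-koga-ur-soz
1. 0 -> i / C _ C: inserts after position(s) 1, 7: kikogaurisoz
2. b -> p, d -> t, g -> k, v -> f, z -> s / _ #: fires at position(s) 12: kikogaurisos
surface: kikogaurisos

cell SUR=ma, TOR=em, MOD=ne:
underlying: za-koga-fi-soz
1. 0 -> i / C _ C: no change
2. b -> p, d -> t, g -> k, v -> f, z -> s / _ #: fires at position(s) 11: zakogafisos
surface: zakogafisos

cell SUR=ri, TOR=gu, MOD=ne:
underlying: em-koga-fi-ta
1. 0 -> i / C _ C: inserts after position(s) 2: emikogafita
2. b -> p, d -> t, g -> k, v -> f, z -> s / _ #: no change
surface: emikogafita

cell SUR=un, TOR=vo, MOD=ne:
underlying: k-koga-fi-mo
1. 0 -> i / C _ C: inserts after position(s) 1: kikogafimo
2. b -> p, d -> t, g -> k, v -> f, z -> s / _ #: no change
surface: kikogafimo

cell SUR=un, TOR=gu, MOD=ne:
underlying: k-koga-fi-ta
1. 0 -> i / C _ C: inserts after position(s) 1: kikogafita
2. b -> p, d -> t, g -> k, v -> f, z -> s / _ #: no change
surface: kikogafita


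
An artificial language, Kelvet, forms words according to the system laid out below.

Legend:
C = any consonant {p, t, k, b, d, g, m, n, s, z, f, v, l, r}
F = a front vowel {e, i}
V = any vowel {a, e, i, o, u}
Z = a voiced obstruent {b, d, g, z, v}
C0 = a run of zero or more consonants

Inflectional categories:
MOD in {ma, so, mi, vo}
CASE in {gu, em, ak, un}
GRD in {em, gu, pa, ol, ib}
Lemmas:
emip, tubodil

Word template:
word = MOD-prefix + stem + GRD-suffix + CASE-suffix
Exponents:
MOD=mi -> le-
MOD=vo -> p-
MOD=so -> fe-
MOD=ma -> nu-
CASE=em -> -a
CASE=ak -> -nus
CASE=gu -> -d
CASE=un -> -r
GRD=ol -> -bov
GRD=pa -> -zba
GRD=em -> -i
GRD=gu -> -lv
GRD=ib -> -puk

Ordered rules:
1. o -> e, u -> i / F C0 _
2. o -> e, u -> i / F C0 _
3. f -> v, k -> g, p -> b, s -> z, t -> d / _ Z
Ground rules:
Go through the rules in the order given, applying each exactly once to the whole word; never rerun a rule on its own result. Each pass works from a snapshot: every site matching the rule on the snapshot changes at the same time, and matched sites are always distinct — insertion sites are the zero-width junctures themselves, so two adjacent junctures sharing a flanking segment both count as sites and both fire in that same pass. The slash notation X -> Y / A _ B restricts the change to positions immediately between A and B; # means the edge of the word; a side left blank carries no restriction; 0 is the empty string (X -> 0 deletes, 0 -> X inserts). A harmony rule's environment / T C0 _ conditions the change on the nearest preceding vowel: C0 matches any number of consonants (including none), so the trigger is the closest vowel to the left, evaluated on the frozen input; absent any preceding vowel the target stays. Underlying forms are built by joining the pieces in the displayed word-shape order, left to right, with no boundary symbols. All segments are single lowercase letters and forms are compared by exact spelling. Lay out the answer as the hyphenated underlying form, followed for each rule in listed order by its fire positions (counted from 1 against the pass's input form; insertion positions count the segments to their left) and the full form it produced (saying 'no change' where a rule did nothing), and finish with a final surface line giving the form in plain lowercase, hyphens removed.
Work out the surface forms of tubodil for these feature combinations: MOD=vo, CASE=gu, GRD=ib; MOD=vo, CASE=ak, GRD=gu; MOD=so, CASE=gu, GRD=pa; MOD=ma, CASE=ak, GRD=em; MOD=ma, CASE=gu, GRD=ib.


cell MOD=vo, CASE=gu, GRD=ib:
underlying: p-tubodil-puk-d
1. o -> e, u -> i / F C0 _: fires at position(s) 10: ptubodilpikd
2. o -> e, u -> i / F C0 _: no change
3. f -> v, k -> g, p -> b, s -> z, t -> d / _ Z: fires at position(s) 11: ptubodilpigd
surface: ptubodilpigd

cell MOD=vo, CASE=ak, GRD=gu:
underlying: p-tubodil-lv-nus
1. o -> e, u -> i / F C0 _: fires at position(s) 12: ptubodillvnis
2. o -> e, u -> i / F C0 _: no change
3. f -> v, k -> g, p -> b, s -> z, t -> d / _ Z: no change
surface: ptubodillvnis

cell MOD=so, CASE=gu, GRD=pa:
underlying: fe-tubodil-zba-d
1. o -> e, u -> i / F C0 _: fires at position(s) 4: fetibodilzbad
2. o -> e, u -> i / F C0 _: fires at position(s) 6: fetibedilzbad
3. f -> v, k -> g, p -> b, s -> z, t -> d / _ Z: no change
surface: fetibedilzbad

cell MOD=ma, CASE=ak, GRD=em:
underlying: nu-tubodil-i-nus
1. o -> e, u -> i / F C0 _: fires at position(s) 12: nutubodilinis
2. o -> e, u -> i / F C0 _: no change
3. f -> v, k -> g, p -> b, s -> z, t -> d / _ Z: no change
surface: nutubodilinis

cell MOD=ma, CASE=gu, GRD=ib:
underlying: nu-tubodil-puk-d
1. o -> e, u -> i / F C0 _: fires at position(s) 11: nutubodilpikd
2. o -> e, u -> i / F C0 _: no change
3. f -> v, k -> g, p -> b, s -> z, t -> d / _ Z: fires at position(s) 12: nutubodilpigd
surface: nutubodilpigd


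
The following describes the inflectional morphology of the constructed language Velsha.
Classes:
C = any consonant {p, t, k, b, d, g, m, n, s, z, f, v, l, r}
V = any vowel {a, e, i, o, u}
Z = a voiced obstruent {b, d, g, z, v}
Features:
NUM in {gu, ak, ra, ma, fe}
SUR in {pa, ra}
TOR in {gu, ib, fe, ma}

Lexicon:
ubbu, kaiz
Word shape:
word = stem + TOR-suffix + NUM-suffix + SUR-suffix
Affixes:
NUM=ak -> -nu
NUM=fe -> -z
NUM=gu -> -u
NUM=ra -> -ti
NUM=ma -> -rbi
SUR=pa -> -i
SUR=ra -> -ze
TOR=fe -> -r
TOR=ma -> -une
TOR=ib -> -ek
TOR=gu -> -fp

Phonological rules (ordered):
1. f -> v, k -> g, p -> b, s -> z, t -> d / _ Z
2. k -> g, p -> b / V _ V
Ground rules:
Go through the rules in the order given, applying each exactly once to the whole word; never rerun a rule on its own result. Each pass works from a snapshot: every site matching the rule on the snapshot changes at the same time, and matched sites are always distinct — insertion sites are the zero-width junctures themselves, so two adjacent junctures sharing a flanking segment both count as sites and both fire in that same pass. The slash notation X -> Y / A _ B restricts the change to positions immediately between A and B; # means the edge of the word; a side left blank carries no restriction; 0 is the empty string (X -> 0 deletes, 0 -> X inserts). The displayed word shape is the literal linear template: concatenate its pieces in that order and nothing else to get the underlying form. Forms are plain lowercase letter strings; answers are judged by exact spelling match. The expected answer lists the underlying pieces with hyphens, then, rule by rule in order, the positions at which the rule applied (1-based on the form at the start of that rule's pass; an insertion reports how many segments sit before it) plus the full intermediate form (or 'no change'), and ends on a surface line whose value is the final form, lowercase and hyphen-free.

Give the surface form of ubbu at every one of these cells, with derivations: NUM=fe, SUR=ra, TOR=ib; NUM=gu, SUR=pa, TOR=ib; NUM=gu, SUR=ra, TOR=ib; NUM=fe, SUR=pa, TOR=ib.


cell NUM=fe, SUR=ra, TOR=ib:
underlying: ubbu-ek-z-ze
1. f -> v, k -> g, p -> b, s -> z, t -> d / _ Z: fires at position(s) 6: ubbuegzze
2. k -> g, p -> b / V _ V: no change
surface: ubbuegzze

cell NUM=gu, SUR=pa, TOR=ib:
underlying: ubbu-ek-u-i
1. f -> v, k -> g, p -> b, s -> z, t -> d / _ Z: no change
2. k -> g, p -> b / V _ V: fires at position(s) 6: ubbuegui
surface: ubbuegui

cell NUM=gu, SUR=ra, TOR=ib:
underlying: ubbu-ek-u-ze
1. f -> v, k -> g, p -> b, s -> z, t -> d / _ Z: no change
2. k -> g, p -> b / V _ V: fires at position(s) 6: ubbueguze
surface: ubbueguze

cell NUM=fe, SUR=pa, TOR=ib:
underlying: ubbu-ek-z-i
1. f -> v, k -> g, p -> b, s -> z, t -> d / _ Z: fires at position(s) 6: ubbuegzi
2. k -> g, p -> b / V _ V: no change
surface: ubbuegzi


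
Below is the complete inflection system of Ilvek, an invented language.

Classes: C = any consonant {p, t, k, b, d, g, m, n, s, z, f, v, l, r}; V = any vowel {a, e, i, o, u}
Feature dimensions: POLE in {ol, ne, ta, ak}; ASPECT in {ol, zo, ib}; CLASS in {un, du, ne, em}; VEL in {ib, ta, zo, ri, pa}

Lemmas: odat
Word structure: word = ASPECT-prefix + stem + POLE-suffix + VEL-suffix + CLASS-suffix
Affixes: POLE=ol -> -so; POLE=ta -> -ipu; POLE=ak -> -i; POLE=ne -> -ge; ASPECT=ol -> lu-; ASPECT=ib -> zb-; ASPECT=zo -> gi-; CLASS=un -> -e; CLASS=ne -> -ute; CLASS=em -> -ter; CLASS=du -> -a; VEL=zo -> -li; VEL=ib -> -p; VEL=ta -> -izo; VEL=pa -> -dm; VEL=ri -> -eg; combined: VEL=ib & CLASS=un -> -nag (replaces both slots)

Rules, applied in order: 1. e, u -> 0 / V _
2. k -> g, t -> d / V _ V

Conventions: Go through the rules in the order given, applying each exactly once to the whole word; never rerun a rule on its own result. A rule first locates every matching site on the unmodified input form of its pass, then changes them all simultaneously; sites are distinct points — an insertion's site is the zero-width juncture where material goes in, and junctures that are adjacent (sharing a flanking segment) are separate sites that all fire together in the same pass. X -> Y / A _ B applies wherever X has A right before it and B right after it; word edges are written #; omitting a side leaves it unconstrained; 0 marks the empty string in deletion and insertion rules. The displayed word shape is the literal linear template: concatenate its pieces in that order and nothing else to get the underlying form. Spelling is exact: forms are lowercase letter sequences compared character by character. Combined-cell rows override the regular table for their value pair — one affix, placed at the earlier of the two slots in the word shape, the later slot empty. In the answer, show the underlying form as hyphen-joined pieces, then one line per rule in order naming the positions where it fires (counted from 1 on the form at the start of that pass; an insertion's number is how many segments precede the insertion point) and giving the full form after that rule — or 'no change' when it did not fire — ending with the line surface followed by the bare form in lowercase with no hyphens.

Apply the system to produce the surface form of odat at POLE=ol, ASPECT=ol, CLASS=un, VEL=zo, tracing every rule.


underlying: lu-odat-so-li-e
1. e, u -> 0 / V _: fires at position(s) 11: luodatsoli
2. k -> g, t -> d / V _ V: no change
surface: luodatsoli


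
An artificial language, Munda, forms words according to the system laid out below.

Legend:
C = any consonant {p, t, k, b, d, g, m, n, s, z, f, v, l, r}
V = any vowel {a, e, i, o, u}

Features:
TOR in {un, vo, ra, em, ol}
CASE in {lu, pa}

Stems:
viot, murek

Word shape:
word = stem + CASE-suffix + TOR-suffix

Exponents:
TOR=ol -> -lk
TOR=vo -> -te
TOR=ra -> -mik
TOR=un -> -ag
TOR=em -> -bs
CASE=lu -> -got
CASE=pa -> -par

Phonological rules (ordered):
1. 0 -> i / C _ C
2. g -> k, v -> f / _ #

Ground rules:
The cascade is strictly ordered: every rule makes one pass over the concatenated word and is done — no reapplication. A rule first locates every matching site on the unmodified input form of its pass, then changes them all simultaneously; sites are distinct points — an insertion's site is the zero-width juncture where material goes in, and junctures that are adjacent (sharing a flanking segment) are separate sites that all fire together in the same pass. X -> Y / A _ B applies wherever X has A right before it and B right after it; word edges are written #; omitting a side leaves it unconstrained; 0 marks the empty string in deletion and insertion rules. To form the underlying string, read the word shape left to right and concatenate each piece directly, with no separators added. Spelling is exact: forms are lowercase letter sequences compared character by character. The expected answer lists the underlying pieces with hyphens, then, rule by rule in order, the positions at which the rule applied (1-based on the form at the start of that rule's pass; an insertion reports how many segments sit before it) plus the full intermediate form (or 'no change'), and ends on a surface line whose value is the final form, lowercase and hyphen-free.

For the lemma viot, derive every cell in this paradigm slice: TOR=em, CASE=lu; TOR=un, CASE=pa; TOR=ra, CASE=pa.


cell TOR=em, CASE=lu:
underlying: viot-got-bs
1. 0 -> i / C _ C: inserts after position(s) 4, 7, 8: viotigotibis
2. g -> k, v -> f / _ #: no change
surface: viotigotibis

cell TOR=un, CASE=pa:
underlying: viot-par-ag
1. 0 -> i / C _ C: inserts after position(s) 4: viotiparag
2. g -> k, v -> f / _ #: fires at position(s) 10: viotiparak
surface: viotiparak

cell TOR=ra, CASE=pa:
underlying: viot-par-mik
1. 0 -> i / C _ C: inserts after position(s) 4, 7: viotiparimik
2. g -> k, v -> f / _ #: no change
surface: viotiparimik


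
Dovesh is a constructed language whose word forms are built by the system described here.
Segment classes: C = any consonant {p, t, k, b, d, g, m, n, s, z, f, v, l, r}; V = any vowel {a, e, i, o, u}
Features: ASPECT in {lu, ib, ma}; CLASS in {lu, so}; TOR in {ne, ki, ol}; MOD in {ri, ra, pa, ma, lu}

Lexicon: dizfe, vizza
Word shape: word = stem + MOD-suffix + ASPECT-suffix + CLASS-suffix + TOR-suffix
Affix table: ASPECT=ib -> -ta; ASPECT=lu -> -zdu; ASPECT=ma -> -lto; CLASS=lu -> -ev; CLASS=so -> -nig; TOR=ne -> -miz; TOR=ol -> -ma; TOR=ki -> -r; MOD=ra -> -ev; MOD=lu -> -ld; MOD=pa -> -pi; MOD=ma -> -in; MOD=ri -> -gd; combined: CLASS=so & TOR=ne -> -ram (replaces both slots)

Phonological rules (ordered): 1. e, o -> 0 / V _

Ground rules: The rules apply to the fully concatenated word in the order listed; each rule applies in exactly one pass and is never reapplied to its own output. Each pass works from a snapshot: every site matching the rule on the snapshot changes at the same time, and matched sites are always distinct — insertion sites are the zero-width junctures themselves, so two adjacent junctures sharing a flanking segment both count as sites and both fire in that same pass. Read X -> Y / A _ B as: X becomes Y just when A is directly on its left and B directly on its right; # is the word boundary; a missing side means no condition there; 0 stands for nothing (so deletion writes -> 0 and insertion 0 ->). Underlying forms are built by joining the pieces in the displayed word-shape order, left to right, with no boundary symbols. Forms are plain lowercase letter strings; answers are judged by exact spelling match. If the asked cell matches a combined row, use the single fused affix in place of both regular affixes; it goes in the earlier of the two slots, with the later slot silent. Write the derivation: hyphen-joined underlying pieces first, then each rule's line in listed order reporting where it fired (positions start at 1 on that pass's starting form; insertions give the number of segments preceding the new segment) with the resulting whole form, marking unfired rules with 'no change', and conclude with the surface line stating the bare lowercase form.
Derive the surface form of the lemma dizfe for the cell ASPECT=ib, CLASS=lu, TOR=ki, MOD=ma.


underlying: dizfe-in-ta-ev-r
1. e, o -> 0 / V _: fires at position(s) 10: dizfeintavr
surface: dizfeintavr


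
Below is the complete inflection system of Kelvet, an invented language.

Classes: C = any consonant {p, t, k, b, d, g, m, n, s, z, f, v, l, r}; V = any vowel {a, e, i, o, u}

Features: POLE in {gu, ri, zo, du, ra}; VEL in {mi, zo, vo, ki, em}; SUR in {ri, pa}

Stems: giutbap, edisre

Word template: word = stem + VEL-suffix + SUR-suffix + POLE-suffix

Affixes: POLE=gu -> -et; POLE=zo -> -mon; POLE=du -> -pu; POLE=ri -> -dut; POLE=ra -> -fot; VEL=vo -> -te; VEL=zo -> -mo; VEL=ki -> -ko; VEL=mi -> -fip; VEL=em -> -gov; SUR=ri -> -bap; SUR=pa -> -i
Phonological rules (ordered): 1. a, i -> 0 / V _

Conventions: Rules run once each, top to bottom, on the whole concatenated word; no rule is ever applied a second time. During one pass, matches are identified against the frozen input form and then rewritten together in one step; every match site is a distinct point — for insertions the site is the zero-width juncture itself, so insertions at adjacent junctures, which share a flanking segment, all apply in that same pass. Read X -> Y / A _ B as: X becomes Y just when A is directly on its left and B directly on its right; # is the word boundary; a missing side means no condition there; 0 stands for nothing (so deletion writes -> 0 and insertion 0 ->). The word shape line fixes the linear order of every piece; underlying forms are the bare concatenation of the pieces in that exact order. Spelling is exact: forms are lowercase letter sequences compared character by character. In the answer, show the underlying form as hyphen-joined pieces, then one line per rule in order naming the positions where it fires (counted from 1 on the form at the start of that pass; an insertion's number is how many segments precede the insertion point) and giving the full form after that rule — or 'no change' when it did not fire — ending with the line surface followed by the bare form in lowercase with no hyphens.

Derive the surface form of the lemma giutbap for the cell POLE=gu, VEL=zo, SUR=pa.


underlying: giutbap-mo-i-et
1. a, i -> 0 / V _: fires at position(s) 10: giutbapmoet
surface: giutbapmoet


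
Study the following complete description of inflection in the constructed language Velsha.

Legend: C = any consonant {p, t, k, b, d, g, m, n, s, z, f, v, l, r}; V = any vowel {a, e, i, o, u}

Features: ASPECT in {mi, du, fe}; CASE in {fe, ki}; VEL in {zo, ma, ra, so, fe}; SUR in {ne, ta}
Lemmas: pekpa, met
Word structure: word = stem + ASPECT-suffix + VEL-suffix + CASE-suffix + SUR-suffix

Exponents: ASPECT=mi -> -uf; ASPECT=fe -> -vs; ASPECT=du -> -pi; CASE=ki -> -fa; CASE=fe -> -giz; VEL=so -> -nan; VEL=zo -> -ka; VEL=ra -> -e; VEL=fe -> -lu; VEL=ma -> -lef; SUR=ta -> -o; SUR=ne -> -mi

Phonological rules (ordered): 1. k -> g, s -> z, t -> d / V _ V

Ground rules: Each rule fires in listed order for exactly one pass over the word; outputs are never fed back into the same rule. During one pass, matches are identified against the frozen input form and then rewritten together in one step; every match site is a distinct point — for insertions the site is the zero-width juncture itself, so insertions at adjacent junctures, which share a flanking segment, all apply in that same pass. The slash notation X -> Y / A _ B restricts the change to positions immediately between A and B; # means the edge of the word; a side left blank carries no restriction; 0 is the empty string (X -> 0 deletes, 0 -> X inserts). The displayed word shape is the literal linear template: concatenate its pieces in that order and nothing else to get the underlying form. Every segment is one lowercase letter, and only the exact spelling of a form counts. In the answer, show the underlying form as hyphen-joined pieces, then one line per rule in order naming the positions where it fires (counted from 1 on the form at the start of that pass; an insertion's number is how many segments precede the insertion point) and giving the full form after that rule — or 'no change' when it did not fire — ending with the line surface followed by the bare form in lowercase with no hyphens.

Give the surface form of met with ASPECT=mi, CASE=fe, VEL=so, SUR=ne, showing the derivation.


underlying: met-uf-nan-giz-mi
1. k -> g, s -> z, t -> d / V _ V: fires at position(s) 3: medufnangizmi
surface: medufnangizmi


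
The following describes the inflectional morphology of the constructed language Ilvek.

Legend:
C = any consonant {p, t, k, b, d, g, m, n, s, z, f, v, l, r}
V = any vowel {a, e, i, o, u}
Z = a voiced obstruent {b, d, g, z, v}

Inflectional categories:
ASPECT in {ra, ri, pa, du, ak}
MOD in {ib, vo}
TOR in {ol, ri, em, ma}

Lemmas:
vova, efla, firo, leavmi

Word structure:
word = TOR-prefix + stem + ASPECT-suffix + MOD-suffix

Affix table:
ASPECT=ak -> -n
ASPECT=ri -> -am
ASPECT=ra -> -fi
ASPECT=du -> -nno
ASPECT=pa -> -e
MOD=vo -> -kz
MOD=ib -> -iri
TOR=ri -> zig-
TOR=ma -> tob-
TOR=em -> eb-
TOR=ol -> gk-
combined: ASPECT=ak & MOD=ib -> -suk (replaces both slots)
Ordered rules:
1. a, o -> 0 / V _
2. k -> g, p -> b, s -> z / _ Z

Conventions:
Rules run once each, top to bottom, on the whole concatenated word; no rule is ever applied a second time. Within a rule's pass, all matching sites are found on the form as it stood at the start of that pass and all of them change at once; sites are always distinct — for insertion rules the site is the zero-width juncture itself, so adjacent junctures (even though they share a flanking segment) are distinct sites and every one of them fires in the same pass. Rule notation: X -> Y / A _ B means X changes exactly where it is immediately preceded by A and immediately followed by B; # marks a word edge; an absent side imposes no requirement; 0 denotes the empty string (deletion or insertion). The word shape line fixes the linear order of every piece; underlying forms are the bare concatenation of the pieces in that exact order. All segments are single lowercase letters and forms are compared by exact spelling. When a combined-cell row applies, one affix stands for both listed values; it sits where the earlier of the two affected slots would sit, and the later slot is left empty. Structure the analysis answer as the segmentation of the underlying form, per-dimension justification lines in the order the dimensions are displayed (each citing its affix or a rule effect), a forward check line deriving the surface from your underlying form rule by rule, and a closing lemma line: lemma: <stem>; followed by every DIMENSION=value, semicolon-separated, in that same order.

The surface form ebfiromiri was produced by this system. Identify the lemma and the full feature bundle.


underlying: eb-firo-am-iri
ASPECT=ri - signalled by the affix -am
MOD=ib - signalled by the affix -iri
TOR=em - signalled by the affix eb-
check: ebfiroamiri -> ebfiromiri -> ebfiromiri
lemma: firo; ASPECT=ri; MOD=ib; TOR=em


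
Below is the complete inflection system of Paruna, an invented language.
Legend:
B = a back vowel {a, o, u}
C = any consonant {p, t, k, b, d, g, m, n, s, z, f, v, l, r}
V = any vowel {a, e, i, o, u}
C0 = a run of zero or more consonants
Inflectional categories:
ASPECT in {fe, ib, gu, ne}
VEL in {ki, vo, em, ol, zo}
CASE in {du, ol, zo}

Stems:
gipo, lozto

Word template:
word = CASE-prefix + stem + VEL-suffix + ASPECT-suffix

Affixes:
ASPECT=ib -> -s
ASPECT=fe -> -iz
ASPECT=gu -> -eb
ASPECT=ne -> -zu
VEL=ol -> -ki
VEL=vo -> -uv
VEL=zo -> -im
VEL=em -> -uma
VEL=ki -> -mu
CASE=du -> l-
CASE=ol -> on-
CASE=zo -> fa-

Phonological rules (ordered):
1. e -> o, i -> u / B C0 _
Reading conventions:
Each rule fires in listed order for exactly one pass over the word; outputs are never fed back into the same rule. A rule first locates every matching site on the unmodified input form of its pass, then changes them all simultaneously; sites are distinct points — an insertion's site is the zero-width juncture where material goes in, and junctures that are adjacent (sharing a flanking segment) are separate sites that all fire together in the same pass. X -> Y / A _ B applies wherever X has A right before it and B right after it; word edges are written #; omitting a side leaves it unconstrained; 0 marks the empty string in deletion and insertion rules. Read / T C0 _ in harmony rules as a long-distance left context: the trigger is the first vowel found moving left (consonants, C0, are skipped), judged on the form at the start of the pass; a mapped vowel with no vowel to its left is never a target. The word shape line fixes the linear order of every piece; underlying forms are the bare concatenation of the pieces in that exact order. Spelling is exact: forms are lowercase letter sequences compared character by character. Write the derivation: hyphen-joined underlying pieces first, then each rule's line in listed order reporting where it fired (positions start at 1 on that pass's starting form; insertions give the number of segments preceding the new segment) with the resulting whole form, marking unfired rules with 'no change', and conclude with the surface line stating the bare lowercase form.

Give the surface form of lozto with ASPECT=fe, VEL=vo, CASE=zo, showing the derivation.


underlying: fa-lozto-uv-iz
1. e -> o, i -> u / B C0 _: fires at position(s) 10: faloztouvuz
surface: faloztouvuz


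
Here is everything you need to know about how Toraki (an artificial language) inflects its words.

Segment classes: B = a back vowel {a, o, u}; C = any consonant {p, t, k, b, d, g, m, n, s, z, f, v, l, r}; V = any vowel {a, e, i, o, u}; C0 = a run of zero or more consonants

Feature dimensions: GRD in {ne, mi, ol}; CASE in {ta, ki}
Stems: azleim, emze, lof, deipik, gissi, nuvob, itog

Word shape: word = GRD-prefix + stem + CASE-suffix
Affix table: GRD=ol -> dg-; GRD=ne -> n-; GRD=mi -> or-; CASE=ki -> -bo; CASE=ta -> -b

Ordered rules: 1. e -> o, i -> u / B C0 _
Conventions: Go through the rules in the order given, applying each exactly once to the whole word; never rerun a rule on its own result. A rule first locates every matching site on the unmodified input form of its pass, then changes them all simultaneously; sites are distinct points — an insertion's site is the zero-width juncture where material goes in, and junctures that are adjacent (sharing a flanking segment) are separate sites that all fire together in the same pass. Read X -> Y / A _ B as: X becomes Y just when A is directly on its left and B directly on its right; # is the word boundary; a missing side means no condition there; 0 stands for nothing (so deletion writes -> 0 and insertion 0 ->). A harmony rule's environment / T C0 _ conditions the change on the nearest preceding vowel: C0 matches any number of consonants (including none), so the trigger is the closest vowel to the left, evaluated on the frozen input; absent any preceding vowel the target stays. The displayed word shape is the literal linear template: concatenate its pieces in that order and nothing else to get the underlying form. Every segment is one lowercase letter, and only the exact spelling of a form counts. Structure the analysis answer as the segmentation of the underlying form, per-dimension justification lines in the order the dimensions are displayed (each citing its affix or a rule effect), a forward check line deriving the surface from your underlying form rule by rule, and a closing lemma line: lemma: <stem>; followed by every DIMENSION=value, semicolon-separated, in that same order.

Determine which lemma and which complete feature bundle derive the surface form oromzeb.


underlying: or-emze-b
GRD=mi - signalled by the affix or-
CASE=ta - signalled by the affix -b
check: oremzeb -> oromzeb
lemma: emze; GRD=mi; CASE=ta


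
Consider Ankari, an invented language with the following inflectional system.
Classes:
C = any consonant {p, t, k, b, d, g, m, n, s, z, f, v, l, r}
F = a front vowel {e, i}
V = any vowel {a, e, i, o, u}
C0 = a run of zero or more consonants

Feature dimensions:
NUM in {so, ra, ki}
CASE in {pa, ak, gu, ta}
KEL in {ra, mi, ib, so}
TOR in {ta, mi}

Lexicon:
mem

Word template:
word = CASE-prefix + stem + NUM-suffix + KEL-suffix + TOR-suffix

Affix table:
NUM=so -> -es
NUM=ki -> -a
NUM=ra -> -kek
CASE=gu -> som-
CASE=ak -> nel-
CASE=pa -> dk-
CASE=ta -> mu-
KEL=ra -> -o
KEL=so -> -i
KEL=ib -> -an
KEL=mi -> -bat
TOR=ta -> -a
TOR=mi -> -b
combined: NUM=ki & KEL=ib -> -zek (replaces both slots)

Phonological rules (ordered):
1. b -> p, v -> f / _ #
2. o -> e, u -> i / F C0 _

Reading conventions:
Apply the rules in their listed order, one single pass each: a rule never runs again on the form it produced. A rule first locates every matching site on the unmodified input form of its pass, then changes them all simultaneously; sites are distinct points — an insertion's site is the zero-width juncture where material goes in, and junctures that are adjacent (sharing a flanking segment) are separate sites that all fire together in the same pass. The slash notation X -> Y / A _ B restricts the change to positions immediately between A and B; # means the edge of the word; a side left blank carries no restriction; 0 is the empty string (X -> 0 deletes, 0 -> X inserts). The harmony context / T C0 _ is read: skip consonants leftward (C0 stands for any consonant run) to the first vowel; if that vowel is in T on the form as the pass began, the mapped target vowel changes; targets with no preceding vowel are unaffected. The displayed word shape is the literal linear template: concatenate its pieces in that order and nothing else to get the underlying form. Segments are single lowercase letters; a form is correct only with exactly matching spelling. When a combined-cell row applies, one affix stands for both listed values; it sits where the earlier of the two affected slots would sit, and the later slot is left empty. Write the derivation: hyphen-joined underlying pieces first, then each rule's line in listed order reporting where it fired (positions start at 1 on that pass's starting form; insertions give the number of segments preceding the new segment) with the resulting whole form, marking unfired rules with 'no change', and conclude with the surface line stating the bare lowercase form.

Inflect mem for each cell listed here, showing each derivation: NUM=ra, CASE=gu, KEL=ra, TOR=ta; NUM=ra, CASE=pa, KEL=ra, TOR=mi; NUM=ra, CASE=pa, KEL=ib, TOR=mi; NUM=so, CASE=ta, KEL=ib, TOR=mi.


cell NUM=ra, CASE=gu, KEL=ra, TOR=ta:
underlying: som-mem-kek-o-a
1. b -> p, v -> f / _ #: no change
2. o -> e, u -> i / F C0 _: fires at position(s) 10: sommemkekea
surface: sommemkekea

cell NUM=ra, CASE=pa, KEL=ra, TOR=mi:
underlying: dk-mem-kek-o-b
1. b -> p, v -> f / _ #: fires at position(s) 10: dkmemkekop
2. o -> e, u -> i / F C0 _: fires at position(s) 9: dkmemkekep
surface: dkmemkekep

cell NUM=ra, CASE=pa, KEL=ib, TOR=mi:
underlying: dk-mem-kek-an-b
1. b -> p, v -> f / _ #: fires at position(s) 11: dkmemkekanp
2. o -> e, u -> i / F C0 _: no change
surface: dkmemkekanp

cell NUM=so, CASE=ta, KEL=ib, TOR=mi:
underlying: mu-mem-es-an-b
1. b -> p, v -> f / _ #: fires at position(s) 10: mumemesanp
2. o -> e, u -> i / F C0 _: no change
surface: mumemesanp


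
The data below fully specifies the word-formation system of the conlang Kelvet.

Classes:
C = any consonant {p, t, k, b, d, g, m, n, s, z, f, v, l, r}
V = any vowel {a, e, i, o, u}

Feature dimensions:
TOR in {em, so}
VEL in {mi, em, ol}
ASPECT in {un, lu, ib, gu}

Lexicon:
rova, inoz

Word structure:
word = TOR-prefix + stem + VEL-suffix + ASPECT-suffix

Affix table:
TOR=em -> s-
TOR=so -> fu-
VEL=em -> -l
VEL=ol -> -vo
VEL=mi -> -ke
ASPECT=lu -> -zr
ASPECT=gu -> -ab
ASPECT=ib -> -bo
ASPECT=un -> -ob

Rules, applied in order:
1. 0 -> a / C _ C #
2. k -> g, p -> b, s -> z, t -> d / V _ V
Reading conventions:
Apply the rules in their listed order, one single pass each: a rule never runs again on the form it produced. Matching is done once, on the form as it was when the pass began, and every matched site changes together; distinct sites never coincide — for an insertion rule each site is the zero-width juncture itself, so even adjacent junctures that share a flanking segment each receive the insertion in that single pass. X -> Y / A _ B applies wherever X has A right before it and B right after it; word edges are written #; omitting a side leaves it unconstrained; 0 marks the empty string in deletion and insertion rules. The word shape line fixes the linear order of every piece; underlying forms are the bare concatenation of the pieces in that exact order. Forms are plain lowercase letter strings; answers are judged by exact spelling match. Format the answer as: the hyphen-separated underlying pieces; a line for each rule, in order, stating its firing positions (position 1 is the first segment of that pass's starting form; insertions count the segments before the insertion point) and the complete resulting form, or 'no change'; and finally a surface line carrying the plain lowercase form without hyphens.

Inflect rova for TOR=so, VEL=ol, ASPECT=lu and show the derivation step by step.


underlying: fu-rova-vo-zr
1. 0 -> a / C _ C #: inserts after position(s) 9: furovavozar
2. k -> g, p -> b, s -> z, t -> d / V _ V: no change
surface: furovavozar


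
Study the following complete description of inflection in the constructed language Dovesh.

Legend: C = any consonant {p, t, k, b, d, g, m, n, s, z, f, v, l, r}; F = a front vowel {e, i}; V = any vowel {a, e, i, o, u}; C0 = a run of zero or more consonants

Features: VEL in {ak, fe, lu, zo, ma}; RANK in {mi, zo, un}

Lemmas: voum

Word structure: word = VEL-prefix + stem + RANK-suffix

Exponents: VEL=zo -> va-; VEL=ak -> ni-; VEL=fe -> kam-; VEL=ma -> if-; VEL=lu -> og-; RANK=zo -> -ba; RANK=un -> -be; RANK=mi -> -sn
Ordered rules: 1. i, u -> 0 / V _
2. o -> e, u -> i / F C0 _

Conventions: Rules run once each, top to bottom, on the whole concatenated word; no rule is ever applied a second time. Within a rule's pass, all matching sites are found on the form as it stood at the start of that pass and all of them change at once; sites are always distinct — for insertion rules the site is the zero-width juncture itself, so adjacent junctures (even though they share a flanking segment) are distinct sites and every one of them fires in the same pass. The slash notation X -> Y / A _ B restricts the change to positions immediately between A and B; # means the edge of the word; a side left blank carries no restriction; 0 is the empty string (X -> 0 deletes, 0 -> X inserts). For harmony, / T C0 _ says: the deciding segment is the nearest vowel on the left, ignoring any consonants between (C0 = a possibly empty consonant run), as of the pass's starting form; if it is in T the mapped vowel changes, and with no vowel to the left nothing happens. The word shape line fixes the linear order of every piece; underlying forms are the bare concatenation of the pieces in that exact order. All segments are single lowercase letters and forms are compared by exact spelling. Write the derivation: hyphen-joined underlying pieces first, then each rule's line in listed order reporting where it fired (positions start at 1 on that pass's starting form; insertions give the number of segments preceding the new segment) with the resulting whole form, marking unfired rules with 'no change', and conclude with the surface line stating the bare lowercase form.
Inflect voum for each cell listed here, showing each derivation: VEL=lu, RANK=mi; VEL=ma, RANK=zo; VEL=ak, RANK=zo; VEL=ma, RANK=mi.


cell VEL=lu, RANK=mi:
underlying: og-voum-sn
1. i, u -> 0 / V _: fires at position(s) 5: ogvomsn
2. o -> e, u -> i / F C0 _: no change
surface: ogvomsn

cell VEL=ma, RANK=zo:
underlying: if-voum-ba
1. i, u -> 0 / V _: fires at position(s) 5: ifvomba
2. o -> e, u -> i / F C0 _: fires at position(s) 4: ifvemba
surface: ifvemba

cell VEL=ak, RANK=zo:
underlying: ni-voum-ba
1. i, u -> 0 / V _: fires at position(s) 5: nivomba
2. o -> e, u -> i / F C0 _: fires at position(s) 4: nivemba
surface: nivemba

cell VEL=ma, RANK=mi:
underlying: if-voum-sn
1. i, u -> 0 / V _: fires at position(s) 5: ifvomsn
2. o -> e, u -> i / F C0 _: fires at position(s) 4: ifvemsn
surface: ifvemsn


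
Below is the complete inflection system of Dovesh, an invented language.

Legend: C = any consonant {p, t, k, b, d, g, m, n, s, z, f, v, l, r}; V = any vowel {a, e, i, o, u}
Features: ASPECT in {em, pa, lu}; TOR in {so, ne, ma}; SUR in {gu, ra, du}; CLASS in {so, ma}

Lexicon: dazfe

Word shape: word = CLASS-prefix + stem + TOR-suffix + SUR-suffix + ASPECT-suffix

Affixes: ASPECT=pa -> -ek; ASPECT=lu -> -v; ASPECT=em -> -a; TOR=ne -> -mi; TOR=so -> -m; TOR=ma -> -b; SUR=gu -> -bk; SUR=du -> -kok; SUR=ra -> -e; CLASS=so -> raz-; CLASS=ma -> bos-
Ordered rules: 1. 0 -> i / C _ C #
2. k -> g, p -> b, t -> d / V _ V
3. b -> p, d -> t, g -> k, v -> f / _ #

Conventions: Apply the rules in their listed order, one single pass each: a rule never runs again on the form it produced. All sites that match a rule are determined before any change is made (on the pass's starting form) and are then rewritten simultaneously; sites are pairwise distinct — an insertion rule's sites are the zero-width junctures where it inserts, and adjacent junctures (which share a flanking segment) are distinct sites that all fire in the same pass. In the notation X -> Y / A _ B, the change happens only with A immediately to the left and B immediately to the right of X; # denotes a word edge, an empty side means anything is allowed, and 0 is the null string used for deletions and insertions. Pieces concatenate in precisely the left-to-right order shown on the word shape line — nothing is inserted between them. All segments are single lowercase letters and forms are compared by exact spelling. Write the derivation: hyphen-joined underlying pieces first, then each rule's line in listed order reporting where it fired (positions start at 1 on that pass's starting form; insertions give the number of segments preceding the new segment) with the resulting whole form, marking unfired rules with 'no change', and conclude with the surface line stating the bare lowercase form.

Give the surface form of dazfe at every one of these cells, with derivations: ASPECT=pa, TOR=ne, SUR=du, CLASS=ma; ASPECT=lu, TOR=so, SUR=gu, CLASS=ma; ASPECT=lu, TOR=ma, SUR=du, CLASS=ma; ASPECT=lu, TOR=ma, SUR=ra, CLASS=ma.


cell ASPECT=pa, TOR=ne, SUR=du, CLASS=ma:
underlying: bos-dazfe-mi-kok-ek
1. 0 -> i / C _ C #: no change
2. k -> g, p -> b, t -> d / V _ V: fires at position(s) 11, 13: bosdazfemigogek
3. b -> p, d -> t, g -> k, v -> f / _ #: no change
surface: bosdazfemigogek

cell ASPECT=lu, TOR=so, SUR=gu, CLASS=ma:
underlying: bos-dazfe-m-bk-v
1. 0 -> i / C _ C #: inserts after position(s) 11: bosdazfembkiv
2. k -> g, p -> b, t -> d / V _ V: no change
3. b -> p, d -> t, g -> k, v -> f / _ #: fires at position(s) 13: bosdazfembkif
surface: bosdazfembkif

cell ASPECT=lu, TOR=ma, SUR=du, CLASS=ma:
underlying: bos-dazfe-b-kok-v
1. 0 -> i / C _ C #: inserts after position(s) 12: bosdazfebkokiv
2. k -> g, p -> b, t -> d / V _ V: fires at position(s) 12: bosdazfebkogiv
3. b -> p, d -> t, g -> k, v -> f / _ #: fires at position(s) 14: bosdazfebkogif
surface: bosdazfebkogif

cell ASPECT=lu, TOR=ma, SUR=ra, CLASS=ma:
underlying: bos-dazfe-b-e-v
1. 0 -> i / C _ C #: no change
2. k -> g, p -> b, t -> d / V _ V: no change
3. b -> p, d -> t, g -> k, v -> f / _ #: fires at position(s) 11: bosdazfebef
surface: bosdazfebef
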